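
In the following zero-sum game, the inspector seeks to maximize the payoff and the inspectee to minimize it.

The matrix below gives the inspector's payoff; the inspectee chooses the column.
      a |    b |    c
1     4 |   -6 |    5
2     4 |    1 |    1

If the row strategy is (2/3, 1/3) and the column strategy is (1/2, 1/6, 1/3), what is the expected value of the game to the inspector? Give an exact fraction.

47/18

Against (1/2, 1/6, 1/3), each row's expected payoff is 1: 8/3; 2: 5/2.
Taking the (2/3, 1/3)-weighted average: (2/3)·(8/3) + (1/3)·(5/2) = 47/18.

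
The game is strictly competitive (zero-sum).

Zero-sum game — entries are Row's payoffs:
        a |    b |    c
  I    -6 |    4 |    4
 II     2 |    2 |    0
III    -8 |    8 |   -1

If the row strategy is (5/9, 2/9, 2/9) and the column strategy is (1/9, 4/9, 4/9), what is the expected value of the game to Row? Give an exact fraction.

190/81

Against (1/9, 4/9, 4/9), each row's expected payoff is I: 26/9; II: 10/9; III: 20/9.
Taking the (5/9, 2/9, 2/9)-weighted average: (5/9)·(26/9) + (2/9)·(10/9) + (2/9)·(20/9) = 190/81.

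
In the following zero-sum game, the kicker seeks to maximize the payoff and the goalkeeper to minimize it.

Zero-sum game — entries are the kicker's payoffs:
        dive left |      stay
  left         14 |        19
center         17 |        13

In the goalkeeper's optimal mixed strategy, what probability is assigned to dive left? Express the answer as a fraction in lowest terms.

Row minima are 14 and 13, so the kicker's maximin is 14; column maxima are 17 and 19, so the goalkeeper's minimax is 17. These differ, so the equilibrium is in mixed strategies.
Let the goalkeeper play dive left with probability q. The kicker is indifferent when 14q + 19(1−q) = 17q + 13(1−q), giving q = 2/3.

2/3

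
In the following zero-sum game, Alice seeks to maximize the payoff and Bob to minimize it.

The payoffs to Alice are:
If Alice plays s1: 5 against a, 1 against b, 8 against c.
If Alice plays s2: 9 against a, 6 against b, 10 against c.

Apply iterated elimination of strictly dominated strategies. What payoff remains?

6

Column a is strictly dominated by b for Bob (1<5, 6<9); eliminate a.
Column c is strictly dominated by b for Bob (1<8, 6<10); eliminate c.
Row s1 is strictly dominated by row s2 (6>1); eliminate s1.
Only (s2, b) remains, with payoff 6.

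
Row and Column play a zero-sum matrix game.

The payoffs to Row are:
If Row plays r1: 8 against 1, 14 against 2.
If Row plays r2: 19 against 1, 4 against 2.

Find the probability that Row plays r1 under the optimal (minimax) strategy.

Row minima are 8 and 4, so Row's maximin is 8; column maxima are 19 and 14, so Column's minimax is 14. These differ, so the equilibrium is in mixed strategies.
Let Row play r1 with probability p. Column is indifferent when 8p + 19(1−p) = 14p + 4(1−p), giving p = 5/7.

5/7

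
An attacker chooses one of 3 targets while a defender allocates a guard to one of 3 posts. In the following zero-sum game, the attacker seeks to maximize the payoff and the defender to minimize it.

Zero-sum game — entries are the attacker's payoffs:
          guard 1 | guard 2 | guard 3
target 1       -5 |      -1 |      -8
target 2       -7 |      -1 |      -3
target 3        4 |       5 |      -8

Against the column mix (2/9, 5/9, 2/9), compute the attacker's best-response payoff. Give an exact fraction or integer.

17/9

target 1: (-5)·(2/9) + (-1)·(5/9) + (-8)·(2/9) = -31/9.
target 2: (-7)·(2/9) + (-1)·(5/9) + (-3)·(2/9) = -25/9.
target 3: (4)·(2/9) + (5)·(5/9) + (-8)·(2/9) = 17/9.
The best pure response is target 3 with expected payoff 17/9.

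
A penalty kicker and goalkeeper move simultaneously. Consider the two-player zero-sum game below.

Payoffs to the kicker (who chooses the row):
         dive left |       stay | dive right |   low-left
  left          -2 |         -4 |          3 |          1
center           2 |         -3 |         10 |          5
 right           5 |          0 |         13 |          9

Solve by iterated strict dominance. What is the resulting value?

0

Row center is strictly dominated by row right (5>2, 0>-3, 13>10, 9>5); eliminate center.
Row left is strictly dominated by row right (5>-2, 0>-4, 13>3, 9>1); eliminate left.
Column dive right is strictly dominated by dive left for the goalkeeper (5<13); eliminate dive right.
Column low-left is strictly dominated by dive left for the goalkeeper (5<9); eliminate low-left.
Column dive left is strictly dominated by stay for the goalkeeper (0<5); eliminate dive left.
Only (right, stay) remains, with payoff 0.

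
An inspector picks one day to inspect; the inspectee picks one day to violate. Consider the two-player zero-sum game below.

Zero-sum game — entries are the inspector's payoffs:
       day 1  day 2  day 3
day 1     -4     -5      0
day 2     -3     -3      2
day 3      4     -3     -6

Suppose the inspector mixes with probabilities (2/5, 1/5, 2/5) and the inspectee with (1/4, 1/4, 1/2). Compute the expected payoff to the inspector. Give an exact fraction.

Against (1/4, 1/4, 1/2), each row's expected payoff is day 1: -9/4; day 2: -1/2; day 3: -11/4.
Taking the (2/5, 1/5, 2/5)-weighted average: (2/5)·(-9/4) + (1/5)·(-1/2) + (2/5)·(-11/4) = -21/10.

-21/10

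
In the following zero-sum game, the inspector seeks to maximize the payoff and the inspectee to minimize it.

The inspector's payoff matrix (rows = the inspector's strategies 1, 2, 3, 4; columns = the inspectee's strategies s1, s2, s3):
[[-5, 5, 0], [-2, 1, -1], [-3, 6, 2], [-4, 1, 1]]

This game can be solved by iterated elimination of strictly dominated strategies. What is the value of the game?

Row 4 is strictly dominated by row 3 (-3>-4, 6>1, 2>1); eliminate 4.
Row 1 is strictly dominated by row 3 (-3>-5, 6>5, 2>0); eliminate 1.
Column s2 is strictly dominated by s1 for the inspectee (-2<1, -3<6); eliminate s2.
Column s3 is strictly dominated by s1 for the inspectee (-2<-1, -3<2); eliminate s3.
Row 3 is strictly dominated by row 2 (-2>-3); eliminate 3.
Only (2, s1) remains, with payoff -2.

-2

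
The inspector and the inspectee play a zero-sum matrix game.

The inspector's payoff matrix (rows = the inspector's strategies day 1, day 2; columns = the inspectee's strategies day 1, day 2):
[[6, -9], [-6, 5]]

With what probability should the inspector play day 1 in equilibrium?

11/26

Row minima are -9 and -6, so the inspector's maximin is -6; column maxima are 6 and 5, so the inspectee's minimax is 5. These differ, so the equilibrium is in mixed strategies.
Let the inspector play day 1 with probability p. The inspectee is indifferent when 6p − 6(1−p) = −9p + 5(1−p), giving p = 11/26.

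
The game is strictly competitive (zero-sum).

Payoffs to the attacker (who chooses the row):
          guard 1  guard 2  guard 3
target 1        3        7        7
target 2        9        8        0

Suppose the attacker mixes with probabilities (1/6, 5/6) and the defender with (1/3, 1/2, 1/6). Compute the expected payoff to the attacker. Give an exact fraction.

Against (1/3, 1/2, 1/6), each row's expected payoff is target 1: 17/3; target 2: 7.
Taking the (1/6, 5/6)-weighted average: (1/6)·(17/3) + (5/6)·(7) = 61/9.

61/9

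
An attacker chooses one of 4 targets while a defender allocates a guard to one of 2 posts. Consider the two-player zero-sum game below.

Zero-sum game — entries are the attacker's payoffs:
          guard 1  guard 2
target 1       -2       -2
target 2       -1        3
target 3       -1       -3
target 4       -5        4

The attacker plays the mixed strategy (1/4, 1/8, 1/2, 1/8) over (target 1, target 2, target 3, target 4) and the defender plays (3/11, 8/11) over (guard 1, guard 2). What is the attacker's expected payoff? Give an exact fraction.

Against (3/11, 8/11), each row's expected payoff is target 1: -2; target 2: 21/11; target 3: -27/11; target 4: 17/11.
Taking the (1/4, 1/8, 1/2, 1/8)-weighted average: (1/4)·(-2) + (1/8)·(21/11) + (1/2)·(-27/11) + (1/8)·(17/11) = -57/44.

-57/44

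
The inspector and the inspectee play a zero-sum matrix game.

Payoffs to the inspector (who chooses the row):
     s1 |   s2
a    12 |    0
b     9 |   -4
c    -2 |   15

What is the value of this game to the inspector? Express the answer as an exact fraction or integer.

Row b is strictly dominated by row a, so the inspector never plays it.
The remaining 2×2 game on (a, c) × (s1, s2) has no saddle point. Let the inspector play a with probability p; indifference gives 12p − 2(1−p) = 15(1−p), so p = 17/29.
Similarly the inspectee's optimal q on s1 is 15/29, and the value is 12·(15/29) + (0)·(14/29) = 180/29.

180/29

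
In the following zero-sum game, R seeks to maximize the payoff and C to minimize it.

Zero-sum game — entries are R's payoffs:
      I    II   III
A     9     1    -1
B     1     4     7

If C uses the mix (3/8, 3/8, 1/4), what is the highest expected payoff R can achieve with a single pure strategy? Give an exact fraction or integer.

A: (9)·(3/8) + (1)·(3/8) + (-1)·(1/4) = 7/2.
B: (1)·(3/8) + (4)·(3/8) + (7)·(1/4) = 29/8.
The best pure response is B with expected payoff 29/8.

29/8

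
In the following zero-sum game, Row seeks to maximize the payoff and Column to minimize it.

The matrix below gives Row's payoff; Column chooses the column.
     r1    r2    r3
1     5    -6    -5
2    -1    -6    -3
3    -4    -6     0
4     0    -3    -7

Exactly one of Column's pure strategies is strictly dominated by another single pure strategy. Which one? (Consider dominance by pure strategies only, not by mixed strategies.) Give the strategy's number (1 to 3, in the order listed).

Column prefers columns that give Row less. Compare r1 with r2: -6 < 5, -6 < -1, -6 < -4, -3 < 0.
So r2 strictly dominates r1 for Column; r1 is strictly dominated.

1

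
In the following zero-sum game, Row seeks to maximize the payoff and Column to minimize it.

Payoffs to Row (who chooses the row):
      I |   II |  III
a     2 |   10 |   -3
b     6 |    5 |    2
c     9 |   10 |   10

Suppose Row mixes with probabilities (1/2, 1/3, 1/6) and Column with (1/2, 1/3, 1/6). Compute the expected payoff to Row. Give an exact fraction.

Against (1/2, 1/3, 1/6), each row's expected payoff is a: 23/6; b: 5; c: 19/2.
Taking the (1/2, 1/3, 1/6)-weighted average: (1/2)·(23/6) + (1/3)·(5) + (1/6)·(19/2) = 31/6.

31/6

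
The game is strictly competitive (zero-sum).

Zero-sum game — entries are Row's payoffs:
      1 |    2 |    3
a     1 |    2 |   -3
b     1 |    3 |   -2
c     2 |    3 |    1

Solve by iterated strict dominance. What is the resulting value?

1

Column 1 is strictly dominated by 3 for Column (-3<1, -2<1, 1<2); eliminate 1.
Column 2 is strictly dominated by 3 for Column (-3<2, -2<3, 1<3); eliminate 2.
Row a is strictly dominated by row b (-2>-3); eliminate a.
Row b is strictly dominated by row c (1>-2); eliminate b.
Only (c, 3) remains, with payoff 1.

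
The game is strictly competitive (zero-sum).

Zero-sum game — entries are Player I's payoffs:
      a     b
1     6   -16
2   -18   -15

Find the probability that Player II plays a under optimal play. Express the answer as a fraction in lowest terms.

Row minima are -16 and -18, so Player I's maximin is -16; column maxima are 6 and -15, so Player II's minimax is -15. These differ, so the equilibrium is in mixed strategies.
Let Player II play a with probability q. Player I is indifferent when 6q − 16(1−q) = −18q − 15(1−q), giving q = 1/25.

1/25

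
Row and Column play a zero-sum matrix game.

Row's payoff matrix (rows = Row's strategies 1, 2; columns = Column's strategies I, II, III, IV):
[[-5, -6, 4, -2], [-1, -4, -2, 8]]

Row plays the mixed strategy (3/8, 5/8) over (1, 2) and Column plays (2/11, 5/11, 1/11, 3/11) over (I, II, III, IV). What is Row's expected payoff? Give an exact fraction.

-63/44

Against (2/11, 5/11, 1/11, 3/11), each row's expected payoff is 1: -42/11; 2: 0.
Taking the (3/8, 5/8)-weighted average: (3/8)·(-42/11) + (5/8)·(0) = -63/44.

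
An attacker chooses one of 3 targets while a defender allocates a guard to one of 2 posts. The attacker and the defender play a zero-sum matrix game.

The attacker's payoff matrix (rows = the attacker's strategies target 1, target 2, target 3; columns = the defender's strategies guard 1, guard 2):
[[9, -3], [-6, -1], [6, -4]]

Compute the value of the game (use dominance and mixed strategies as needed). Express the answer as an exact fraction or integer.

-27/17

Row target 3 is strictly dominated by row target 1, so the attacker never plays it.
The remaining 2×2 game on (target 1, target 2) × (guard 1, guard 2) has no saddle point. Let the attacker play target 1 with probability p; indifference gives 9p − 6(1−p) = −3p − (1−p), so p = 5/17.
Similarly the defender's optimal q on guard 1 is 2/17, and the value is 9·(2/17) + (-3)·(15/17) = -27/17.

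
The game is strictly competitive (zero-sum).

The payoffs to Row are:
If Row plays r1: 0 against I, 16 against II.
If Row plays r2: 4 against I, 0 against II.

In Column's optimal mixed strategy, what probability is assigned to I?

Row minima are 0 and 0, so Row's maximin is 0; column maxima are 4 and 16, so Column's minimax is 4. These differ, so the equilibrium is in mixed strategies.
Let Column play I with probability q. Row is indifferent when 16(1−q) = 4q, giving q = 4/5.

4/5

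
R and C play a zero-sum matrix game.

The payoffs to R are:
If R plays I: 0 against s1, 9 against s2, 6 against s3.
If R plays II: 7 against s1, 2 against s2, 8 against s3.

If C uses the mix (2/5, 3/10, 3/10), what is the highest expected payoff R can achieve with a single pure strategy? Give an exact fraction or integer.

I: (0)·(2/5) + (9)·(3/10) + (6)·(3/10) = 9/2.
II: (7)·(2/5) + (2)·(3/10) + (8)·(3/10) = 29/5.
The best pure response is II with expected payoff 29/5.

29/5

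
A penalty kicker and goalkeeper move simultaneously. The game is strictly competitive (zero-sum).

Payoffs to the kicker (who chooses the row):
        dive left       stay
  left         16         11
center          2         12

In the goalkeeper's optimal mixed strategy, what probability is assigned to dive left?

Row minima are 11 and 2, so the kicker's maximin is 11; column maxima are 16 and 12, so the goalkeeper's minimax is 12. These differ, so the equilibrium is in mixed strategies.
Let the goalkeeper play dive left with probability q. The kicker is indifferent when 16q + 11(1−q) = 2q + 12(1−q), giving q = 1/15.

1/15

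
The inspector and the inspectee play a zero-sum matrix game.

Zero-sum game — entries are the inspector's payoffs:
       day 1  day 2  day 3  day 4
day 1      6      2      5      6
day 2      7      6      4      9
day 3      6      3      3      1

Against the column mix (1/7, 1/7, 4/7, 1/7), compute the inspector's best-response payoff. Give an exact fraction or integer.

day 1: (6)·(1/7) + (2)·(1/7) + (5)·(4/7) + (6)·(1/7) = 34/7.
day 2: (7)·(1/7) + (6)·(1/7) + (4)·(4/7) + (9)·(1/7) = 38/7.
day 3: (6)·(1/7) + (3)·(1/7) + (3)·(4/7) + (1)·(1/7) = 22/7.
The best pure response is day 2 with expected payoff 38/7.

38/7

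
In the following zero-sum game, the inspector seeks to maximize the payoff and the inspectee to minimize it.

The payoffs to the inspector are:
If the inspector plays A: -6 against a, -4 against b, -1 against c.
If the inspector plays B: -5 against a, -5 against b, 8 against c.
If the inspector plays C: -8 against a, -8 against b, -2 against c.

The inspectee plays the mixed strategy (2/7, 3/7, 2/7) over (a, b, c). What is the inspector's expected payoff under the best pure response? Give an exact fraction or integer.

A: (-6)·(2/7) + (-4)·(3/7) + (-1)·(2/7) = -26/7.
B: (-5)·(2/7) + (-5)·(3/7) + (8)·(2/7) = -9/7.
C: (-8)·(2/7) + (-8)·(3/7) + (-2)·(2/7) = -44/7.
The best pure response is B with expected payoff -9/7.

-9/7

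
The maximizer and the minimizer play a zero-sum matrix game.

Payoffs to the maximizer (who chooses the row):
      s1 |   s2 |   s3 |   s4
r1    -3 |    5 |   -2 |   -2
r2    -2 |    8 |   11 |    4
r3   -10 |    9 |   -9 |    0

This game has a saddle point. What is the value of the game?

Row minima: -3, -2, -10 → the maximizer's maximin is -2.
Column maxima: -2, 9, 11, 4 → the minimizer's minimax is -2.
They coincide at (r2, s1), so the value is -2.

-2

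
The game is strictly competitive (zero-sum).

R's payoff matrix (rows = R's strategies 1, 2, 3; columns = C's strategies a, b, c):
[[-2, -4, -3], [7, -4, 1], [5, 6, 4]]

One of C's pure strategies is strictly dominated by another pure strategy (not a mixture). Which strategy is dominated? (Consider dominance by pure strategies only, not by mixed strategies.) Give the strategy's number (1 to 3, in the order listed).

1

C prefers columns that give R less. Compare a with c: -3 < -2, 1 < 7, 4 < 5.
So c strictly dominates a for C; a is strictly dominated.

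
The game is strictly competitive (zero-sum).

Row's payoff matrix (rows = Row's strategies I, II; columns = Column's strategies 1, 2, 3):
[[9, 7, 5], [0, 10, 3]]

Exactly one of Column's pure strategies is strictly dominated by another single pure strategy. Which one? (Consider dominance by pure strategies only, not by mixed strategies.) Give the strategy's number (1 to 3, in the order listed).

Column prefers columns that give Row less. Compare 2 with 3: 5 < 7, 3 < 10.
So 3 strictly dominates 2 for Column; 2 is strictly dominated.

2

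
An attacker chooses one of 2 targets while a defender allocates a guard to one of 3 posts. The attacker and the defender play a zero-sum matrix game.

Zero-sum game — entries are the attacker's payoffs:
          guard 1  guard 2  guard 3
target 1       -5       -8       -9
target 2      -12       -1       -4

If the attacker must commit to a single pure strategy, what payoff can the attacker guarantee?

-9

The worst-case payoff for each row is target 1: -9, target 2: -12.
The best of these is -9.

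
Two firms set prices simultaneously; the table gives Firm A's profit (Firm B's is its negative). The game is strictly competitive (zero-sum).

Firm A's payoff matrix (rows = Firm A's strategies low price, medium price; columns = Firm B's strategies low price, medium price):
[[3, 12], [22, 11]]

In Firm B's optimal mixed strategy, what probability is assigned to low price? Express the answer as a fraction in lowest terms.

Row minima are 3 and 11, so Firm A's maximin is 11; column maxima are 22 and 12, so Firm B's minimax is 12. These differ, so the equilibrium is in mixed strategies.
Let Firm B play low price with probability q. Firm A is indifferent when 3q + 12(1−q) = 22q + 11(1−q), giving q = 1/20.

1/20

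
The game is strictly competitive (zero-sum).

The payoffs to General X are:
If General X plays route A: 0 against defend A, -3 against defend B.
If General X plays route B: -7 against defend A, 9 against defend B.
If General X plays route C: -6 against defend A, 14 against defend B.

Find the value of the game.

-18/23

Row route B is strictly dominated by row route C, so General X never plays it.
The remaining 2×2 game on (route A, route C) × (defend A, defend B) has no saddle point. Let General X play route A with probability p; indifference gives −6(1−p) = −3p + 14(1−p), so p = 20/23.
Similarly General Y's optimal q on defend A is 17/23, and the value is 0·(17/23) + (-3)·(6/23) = -18/23.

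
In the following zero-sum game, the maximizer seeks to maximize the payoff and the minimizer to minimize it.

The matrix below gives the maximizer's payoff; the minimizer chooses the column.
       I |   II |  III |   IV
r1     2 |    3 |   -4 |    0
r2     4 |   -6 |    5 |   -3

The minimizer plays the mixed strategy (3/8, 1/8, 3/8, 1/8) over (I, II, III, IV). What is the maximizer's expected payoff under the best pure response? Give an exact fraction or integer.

9/4

r1: (2)·(3/8) + (3)·(1/8) + (-4)·(3/8) + (0)·(1/8) = -3/8.
r2: (4)·(3/8) + (-6)·(1/8) + (5)·(3/8) + (-3)·(1/8) = 9/4.
The best pure response is r2 with expected payoff 9/4.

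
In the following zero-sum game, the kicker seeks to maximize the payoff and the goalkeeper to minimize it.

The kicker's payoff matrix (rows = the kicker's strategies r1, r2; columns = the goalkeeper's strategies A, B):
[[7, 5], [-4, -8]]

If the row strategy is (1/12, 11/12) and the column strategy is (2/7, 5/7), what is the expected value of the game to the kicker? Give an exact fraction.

Against (2/7, 5/7), each row's expected payoff is r1: 39/7; r2: -48/7.
Taking the (1/12, 11/12)-weighted average: (1/12)·(39/7) + (11/12)·(-48/7) = -163/28.

-163/28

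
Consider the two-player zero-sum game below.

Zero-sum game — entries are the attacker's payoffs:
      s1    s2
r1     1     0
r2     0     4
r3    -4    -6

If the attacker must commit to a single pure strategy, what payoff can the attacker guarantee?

0

The worst-case payoff for each row is r1: 0, r2: 0, r3: -6.
The best of these is 0.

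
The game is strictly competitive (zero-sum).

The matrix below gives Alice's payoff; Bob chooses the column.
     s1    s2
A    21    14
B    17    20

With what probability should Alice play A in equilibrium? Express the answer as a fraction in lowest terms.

3/10

Row minima are 14 and 17, so Alice's maximin is 17; column maxima are 21 and 20, so Bob's minimax is 20. These differ, so the equilibrium is in mixed strategies.
Let Alice play A with probability p. Bob is indifferent when 21p + 17(1−p) = 14p + 20(1−p), giving p = 3/10.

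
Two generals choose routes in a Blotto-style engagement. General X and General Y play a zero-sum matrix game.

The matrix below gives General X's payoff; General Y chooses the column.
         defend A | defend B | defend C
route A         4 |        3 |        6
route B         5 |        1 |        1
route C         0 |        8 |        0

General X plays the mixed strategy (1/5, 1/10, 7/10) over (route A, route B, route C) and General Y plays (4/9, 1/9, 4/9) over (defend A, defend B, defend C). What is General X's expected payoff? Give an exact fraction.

167/90

Against (4/9, 1/9, 4/9), each row's expected payoff is route A: 43/9; route B: 25/9; route C: 8/9.
Taking the (1/5, 1/10, 7/10)-weighted average: (1/5)·(43/9) + (1/10)·(25/9) + (7/10)·(8/9) = 167/90.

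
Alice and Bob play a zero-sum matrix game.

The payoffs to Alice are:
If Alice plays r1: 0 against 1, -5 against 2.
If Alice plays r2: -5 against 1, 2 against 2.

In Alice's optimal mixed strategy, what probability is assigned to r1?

7/12

Row minima are -5 and -5, so Alice's maximin is -5; column maxima are 0 and 2, so Bob's minimax is 0. These differ, so the equilibrium is in mixed strategies.
Let Alice play r1 with probability p. Bob is indifferent when −5(1−p) = −5p + 2(1−p), giving p = 7/12.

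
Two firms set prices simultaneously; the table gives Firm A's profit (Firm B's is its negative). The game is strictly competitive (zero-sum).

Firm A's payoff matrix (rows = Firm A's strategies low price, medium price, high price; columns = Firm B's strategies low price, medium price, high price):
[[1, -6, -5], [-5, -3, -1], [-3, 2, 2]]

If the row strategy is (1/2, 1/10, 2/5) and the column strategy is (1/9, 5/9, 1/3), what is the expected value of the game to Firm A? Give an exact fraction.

-191/90

Against (1/9, 5/9, 1/3), each row's expected payoff is low price: -44/9; medium price: -23/9; high price: 13/9.
Taking the (1/2, 1/10, 2/5)-weighted average: (1/2)·(-44/9) + (1/10)·(-23/9) + (2/5)·(13/9) = -191/90.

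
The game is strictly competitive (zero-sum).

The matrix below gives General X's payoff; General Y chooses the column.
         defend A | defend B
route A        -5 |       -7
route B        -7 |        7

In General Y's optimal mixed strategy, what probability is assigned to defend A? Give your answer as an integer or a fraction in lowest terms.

7/8

Row minima are -7 and -7, so General X's maximin is -7; column maxima are -5 and 7, so General Y's minimax is -5. These differ, so the equilibrium is in mixed strategies.
Let General Y play defend A with probability q. General X is indifferent when −5q − 7(1−q) = −7q + 7(1−q), giving q = 7/8.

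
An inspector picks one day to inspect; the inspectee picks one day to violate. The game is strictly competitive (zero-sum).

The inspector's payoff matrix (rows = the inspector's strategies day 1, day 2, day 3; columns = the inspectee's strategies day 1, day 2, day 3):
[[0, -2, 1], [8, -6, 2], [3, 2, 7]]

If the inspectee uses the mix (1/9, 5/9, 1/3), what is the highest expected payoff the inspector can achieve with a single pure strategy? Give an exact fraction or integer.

34/9

day 1: (0)·(1/9) + (-2)·(5/9) + (1)·(1/3) = -7/9.
day 2: (8)·(1/9) + (-6)·(5/9) + (2)·(1/3) = -16/9.
day 3: (3)·(1/9) + (2)·(5/9) + (7)·(1/3) = 34/9.
The best pure response is day 3 with expected payoff 34/9.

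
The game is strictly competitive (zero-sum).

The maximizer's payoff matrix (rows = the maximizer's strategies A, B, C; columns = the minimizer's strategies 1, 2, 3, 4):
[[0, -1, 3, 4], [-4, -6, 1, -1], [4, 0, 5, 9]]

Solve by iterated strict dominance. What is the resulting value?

0

Column 1 is strictly dominated by 2 for the minimizer (-1<0, -6<-4, 0<4); eliminate 1.
Row A is strictly dominated by row C (0>-1, 5>3, 9>4); eliminate A.
Column 3 is strictly dominated by 2 for the minimizer (-6<1, 0<5); eliminate 3.
Column 4 is strictly dominated by 2 for the minimizer (-6<-1, 0<9); eliminate 4.
Row B is strictly dominated by row C (0>-6); eliminate B.
Only (C, 2) remains, with payoff 0.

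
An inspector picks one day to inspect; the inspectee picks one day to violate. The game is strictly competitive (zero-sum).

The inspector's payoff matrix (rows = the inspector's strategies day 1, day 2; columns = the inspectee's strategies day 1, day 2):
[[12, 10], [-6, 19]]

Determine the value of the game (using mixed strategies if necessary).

Row minima are 10 and -6, so the inspector's maximin is 10; column maxima are 12 and 19, so the inspectee's minimax is 12. These differ, so the equilibrium is in mixed strategies.
Let the inspector play day 1 with probability p. The inspectee is indifferent when 12p − 6(1−p) = 10p + 19(1−p), giving p = 25/27.
Let the inspectee play day 1 with probability q. The inspector is indifferent when 12q + 10(1−q) = −6q + 19(1−q), giving q = 1/3.
The value is 12·(1/3) + (10)·(2/3) = 32/3.

32/3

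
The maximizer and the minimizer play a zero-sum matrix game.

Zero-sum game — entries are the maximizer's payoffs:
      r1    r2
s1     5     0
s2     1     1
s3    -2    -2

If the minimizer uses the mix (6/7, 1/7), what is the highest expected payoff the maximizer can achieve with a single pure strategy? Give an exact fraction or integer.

30/7

s1: (5)·(6/7) + (0)·(1/7) = 30/7.
s2: (1)·(6/7) + (1)·(1/7) = 1.
s3: (-2)·(6/7) + (-2)·(1/7) = -2.
The best pure response is s1 with expected payoff 30/7.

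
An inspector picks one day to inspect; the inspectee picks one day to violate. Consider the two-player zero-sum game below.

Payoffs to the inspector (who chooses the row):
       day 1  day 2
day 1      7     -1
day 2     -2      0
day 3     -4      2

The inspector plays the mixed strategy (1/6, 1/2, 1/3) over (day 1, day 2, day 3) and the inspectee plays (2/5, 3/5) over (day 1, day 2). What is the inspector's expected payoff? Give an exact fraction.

-1/6

Against (2/5, 3/5), each row's expected payoff is day 1: 11/5; day 2: -4/5; day 3: -2/5.
Taking the (1/6, 1/2, 1/3)-weighted average: (1/6)·(11/5) + (1/2)·(-4/5) + (1/3)·(-2/5) = -1/6.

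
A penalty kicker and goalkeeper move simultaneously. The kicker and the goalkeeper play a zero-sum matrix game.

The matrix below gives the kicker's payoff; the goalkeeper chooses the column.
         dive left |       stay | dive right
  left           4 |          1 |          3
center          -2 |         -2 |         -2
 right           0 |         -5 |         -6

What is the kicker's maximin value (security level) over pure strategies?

1

The worst-case payoff for each row is left: 1, center: -2, right: -6.
The best of these is 1.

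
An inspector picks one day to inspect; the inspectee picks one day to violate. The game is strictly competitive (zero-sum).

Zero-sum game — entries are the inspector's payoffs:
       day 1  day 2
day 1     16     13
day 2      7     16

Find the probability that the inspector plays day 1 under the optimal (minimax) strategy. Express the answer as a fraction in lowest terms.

3/4

Row minima are 13 and 7, so the inspector's maximin is 13; column maxima are 16 and 16, so the inspectee's minimax is 16. These differ, so the equilibrium is in mixed strategies.
Let the inspector play day 1 with probability p. The inspectee is indifferent when 16p + 7(1−p) = 13p + 16(1−p), giving p = 3/4.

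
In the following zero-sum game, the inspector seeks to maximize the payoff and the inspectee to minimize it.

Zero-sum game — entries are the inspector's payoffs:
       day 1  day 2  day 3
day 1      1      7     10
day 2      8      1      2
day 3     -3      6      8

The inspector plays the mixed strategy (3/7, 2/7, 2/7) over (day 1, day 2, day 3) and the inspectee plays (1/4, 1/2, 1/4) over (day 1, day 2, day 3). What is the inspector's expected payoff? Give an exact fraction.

Against (1/4, 1/2, 1/4), each row's expected payoff is day 1: 25/4; day 2: 3; day 3: 17/4.
Taking the (3/7, 2/7, 2/7)-weighted average: (3/7)·(25/4) + (2/7)·(3) + (2/7)·(17/4) = 19/4.

19/4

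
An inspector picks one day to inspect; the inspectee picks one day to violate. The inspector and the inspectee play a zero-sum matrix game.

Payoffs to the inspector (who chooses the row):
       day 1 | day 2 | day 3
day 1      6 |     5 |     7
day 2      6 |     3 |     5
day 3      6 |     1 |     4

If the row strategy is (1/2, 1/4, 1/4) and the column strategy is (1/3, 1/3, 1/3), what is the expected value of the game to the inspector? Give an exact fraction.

61/12

Against (1/3, 1/3, 1/3), each row's expected payoff is day 1: 6; day 2: 14/3; day 3: 11/3.
Taking the (1/2, 1/4, 1/4)-weighted average: (1/2)·(6) + (1/4)·(14/3) + (1/4)·(11/3) = 61/12.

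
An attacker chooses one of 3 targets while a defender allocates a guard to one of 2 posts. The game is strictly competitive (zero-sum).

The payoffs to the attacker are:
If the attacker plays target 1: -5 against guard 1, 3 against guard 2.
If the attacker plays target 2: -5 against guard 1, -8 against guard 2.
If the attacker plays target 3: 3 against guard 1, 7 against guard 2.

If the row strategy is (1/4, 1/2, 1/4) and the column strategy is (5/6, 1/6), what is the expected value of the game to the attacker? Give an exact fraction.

Against (5/6, 1/6), each row's expected payoff is target 1: -11/3; target 2: -11/2; target 3: 11/3.
Taking the (1/4, 1/2, 1/4)-weighted average: (1/4)·(-11/3) + (1/2)·(-11/2) + (1/4)·(11/3) = -11/4.

-11/4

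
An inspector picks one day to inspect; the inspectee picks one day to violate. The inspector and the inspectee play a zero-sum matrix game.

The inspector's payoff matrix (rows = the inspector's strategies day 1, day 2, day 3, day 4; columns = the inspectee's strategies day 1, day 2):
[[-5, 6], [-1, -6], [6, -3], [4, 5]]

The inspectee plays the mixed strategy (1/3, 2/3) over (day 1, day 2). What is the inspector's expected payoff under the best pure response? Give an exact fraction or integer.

day 1: (-5)·(1/3) + (6)·(2/3) = 7/3.
day 2: (-1)·(1/3) + (-6)·(2/3) = -13/3.
day 3: (6)·(1/3) + (-3)·(2/3) = 0.
day 4: (4)·(1/3) + (5)·(2/3) = 14/3.
The best pure response is day 4 with expected payoff 14/3.

14/3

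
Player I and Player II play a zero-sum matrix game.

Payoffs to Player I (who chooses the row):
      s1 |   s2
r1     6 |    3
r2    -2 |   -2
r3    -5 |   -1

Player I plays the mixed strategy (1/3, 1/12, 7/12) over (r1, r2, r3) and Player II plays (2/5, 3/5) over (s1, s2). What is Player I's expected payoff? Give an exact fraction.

-17/60

Against (2/5, 3/5), each row's expected payoff is r1: 21/5; r2: -2; r3: -13/5.
Taking the (1/3, 1/12, 7/12)-weighted average: (1/3)·(21/5) + (1/12)·(-2) + (7/12)·(-13/5) = -17/60.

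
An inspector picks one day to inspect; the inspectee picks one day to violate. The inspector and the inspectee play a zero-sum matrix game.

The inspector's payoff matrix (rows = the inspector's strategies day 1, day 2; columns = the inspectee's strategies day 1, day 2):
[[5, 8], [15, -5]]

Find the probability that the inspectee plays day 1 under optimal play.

13/23

Row minima are 5 and -5, so the inspector's maximin is 5; column maxima are 15 and 8, so the inspectee's minimax is 8. These differ, so the equilibrium is in mixed strategies.
Let the inspectee play day 1 with probability q. The inspector is indifferent when 5q + 8(1−q) = 15q − 5(1−q), giving q = 13/23.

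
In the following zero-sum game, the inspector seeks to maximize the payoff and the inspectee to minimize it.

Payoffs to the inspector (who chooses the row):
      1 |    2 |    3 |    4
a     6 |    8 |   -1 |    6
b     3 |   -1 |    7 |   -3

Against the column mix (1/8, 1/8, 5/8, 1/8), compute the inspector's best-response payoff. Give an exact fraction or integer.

a: (6)·(1/8) + (8)·(1/8) + (-1)·(5/8) + (6)·(1/8) = 15/8.
b: (3)·(1/8) + (-1)·(1/8) + (7)·(5/8) + (-3)·(1/8) = 17/4.
The best pure response is b with expected payoff 17/4.

17/4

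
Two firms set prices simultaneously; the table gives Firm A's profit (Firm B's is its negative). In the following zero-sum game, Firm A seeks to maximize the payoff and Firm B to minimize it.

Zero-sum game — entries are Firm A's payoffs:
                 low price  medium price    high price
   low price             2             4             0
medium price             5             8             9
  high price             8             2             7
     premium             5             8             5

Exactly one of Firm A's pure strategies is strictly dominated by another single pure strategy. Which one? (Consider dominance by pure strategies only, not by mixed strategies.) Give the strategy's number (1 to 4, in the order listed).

1

Compare low price with medium price: 5 > 2, 8 > 4, 9 > 0.
So medium price strictly dominates low price for Firm A; low price is strictly dominated.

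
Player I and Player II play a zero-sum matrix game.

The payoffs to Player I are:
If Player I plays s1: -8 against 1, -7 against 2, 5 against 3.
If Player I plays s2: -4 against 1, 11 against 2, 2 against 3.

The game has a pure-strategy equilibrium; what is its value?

Row minima: -8, -4 → Player I's maximin is -4.
Column maxima: -4, 11, 5 → Player II's minimax is -4.
They coincide at (s2, 1), so the value is -4.

-4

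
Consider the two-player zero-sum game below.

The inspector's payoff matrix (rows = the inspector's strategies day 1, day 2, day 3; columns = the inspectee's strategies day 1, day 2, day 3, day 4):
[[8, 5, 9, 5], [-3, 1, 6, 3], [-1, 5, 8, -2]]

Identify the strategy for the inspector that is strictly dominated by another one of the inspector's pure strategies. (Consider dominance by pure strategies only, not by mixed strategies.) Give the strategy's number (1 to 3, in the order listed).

2

Compare day 2 with day 1: 8 > -3, 5 > 1, 9 > 6, 5 > 3.
So day 1 strictly dominates day 2 for the inspector; day 2 is strictly dominated.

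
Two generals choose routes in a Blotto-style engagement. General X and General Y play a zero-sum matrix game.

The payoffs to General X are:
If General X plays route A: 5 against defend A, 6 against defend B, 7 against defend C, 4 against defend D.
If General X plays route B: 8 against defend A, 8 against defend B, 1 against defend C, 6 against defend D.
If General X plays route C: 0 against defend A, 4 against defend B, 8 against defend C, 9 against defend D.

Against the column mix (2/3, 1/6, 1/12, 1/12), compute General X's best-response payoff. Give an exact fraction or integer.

route A: (5)·(2/3) + (6)·(1/6) + (7)·(1/12) + (4)·(1/12) = 21/4.
route B: (8)·(2/3) + (8)·(1/6) + (1)·(1/12) + (6)·(1/12) = 29/4.
route C: (0)·(2/3) + (4)·(1/6) + (8)·(1/12) + (9)·(1/12) = 25/12.
The best pure response is route B with expected payoff 29/4.

29/4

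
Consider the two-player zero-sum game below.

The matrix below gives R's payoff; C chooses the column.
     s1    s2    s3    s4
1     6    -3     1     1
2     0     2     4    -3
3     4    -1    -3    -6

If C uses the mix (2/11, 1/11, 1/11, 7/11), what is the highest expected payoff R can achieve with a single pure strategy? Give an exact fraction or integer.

17/11

1: (6)·(2/11) + (-3)·(1/11) + (1)·(1/11) + (1)·(7/11) = 17/11.
2: (0)·(2/11) + (2)·(1/11) + (4)·(1/11) + (-3)·(7/11) = -15/11.
3: (4)·(2/11) + (-1)·(1/11) + (-3)·(1/11) + (-6)·(7/11) = -38/11.
The best pure response is 1 with expected payoff 17/11.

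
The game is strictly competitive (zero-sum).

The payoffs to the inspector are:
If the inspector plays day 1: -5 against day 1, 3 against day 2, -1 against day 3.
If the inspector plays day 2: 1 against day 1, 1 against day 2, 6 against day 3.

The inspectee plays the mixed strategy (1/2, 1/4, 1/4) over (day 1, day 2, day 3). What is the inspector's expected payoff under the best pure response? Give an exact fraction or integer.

9/4

day 1: (-5)·(1/2) + (3)·(1/4) + (-1)·(1/4) = -2.
day 2: (1)·(1/2) + (1)·(1/4) + (6)·(1/4) = 9/4.
The best pure response is day 2 with expected payoff 9/4.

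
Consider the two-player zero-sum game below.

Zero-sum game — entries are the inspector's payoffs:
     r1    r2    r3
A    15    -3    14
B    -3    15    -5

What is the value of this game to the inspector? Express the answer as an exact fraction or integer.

195/37

Column r1 is strictly dominated by r3 for the inspectee (it gives the inspector more in every row).
The remaining 2×2 game on (A, B) × (r2, r3) has no saddle point. Let the inspector play A with probability p; indifference gives −3p + 15(1−p) = 14p − 5(1−p), so p = 20/37.
Similarly the inspectee's optimal q on r2 is 19/37, and the value is -3·(19/37) + (14)·(18/37) = 195/37.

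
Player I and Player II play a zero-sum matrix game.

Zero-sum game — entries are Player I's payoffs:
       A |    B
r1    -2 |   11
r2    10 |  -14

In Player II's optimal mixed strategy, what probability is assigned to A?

Row minima are -2 and -14, so Player I's maximin is -2; column maxima are 10 and 11, so Player II's minimax is 10. These differ, so the equilibrium is in mixed strategies.
Let Player II play A with probability q. Player I is indifferent when −2q + 11(1−q) = 10q − 14(1−q), giving q = 25/37.

25/37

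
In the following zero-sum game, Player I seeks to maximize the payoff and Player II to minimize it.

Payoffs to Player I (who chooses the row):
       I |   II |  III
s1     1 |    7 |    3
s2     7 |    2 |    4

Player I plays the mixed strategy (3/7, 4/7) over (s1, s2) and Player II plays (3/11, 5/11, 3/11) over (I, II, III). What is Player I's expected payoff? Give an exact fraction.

313/77

Against (3/11, 5/11, 3/11), each row's expected payoff is s1: 47/11; s2: 43/11.
Taking the (3/7, 4/7)-weighted average: (3/7)·(47/11) + (4/7)·(43/11) = 313/77.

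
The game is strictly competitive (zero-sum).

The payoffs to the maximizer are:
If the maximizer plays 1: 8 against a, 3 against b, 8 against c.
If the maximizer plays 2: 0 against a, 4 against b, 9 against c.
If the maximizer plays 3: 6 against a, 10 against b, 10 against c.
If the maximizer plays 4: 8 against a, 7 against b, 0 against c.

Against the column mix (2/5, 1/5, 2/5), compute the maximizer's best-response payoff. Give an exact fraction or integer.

42/5

1: (8)·(2/5) + (3)·(1/5) + (8)·(2/5) = 7.
2: (0)·(2/5) + (4)·(1/5) + (9)·(2/5) = 22/5.
3: (6)·(2/5) + (10)·(1/5) + (10)·(2/5) = 42/5.
4: (8)·(2/5) + (7)·(1/5) + (0)·(2/5) = 23/5.
The best pure response is 3 with expected payoff 42/5.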